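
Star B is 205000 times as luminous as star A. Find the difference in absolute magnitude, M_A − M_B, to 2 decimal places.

M_A − M_B ≈ 13.28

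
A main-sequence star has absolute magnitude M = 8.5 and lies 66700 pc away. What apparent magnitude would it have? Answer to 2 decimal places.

m = M + 5 log₁₀ d − 5 = 8.5 + 5·4.8241 − 5 = 27.621

m ≈ 27.62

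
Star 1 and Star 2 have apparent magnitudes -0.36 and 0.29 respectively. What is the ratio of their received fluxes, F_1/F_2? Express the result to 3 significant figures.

F_1/F_2 ≈ 1.82

Δm = -0.36 − (0.29) = -0.65
Flux ratio = 10^(−0.4 Δm) = 10^(−0.4 × -0.65) = 10^0.260 = 1.820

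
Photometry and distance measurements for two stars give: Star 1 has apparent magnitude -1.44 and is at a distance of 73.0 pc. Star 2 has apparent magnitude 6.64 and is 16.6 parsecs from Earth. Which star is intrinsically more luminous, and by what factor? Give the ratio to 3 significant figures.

Star 1 is more luminous, by a factor of 33000.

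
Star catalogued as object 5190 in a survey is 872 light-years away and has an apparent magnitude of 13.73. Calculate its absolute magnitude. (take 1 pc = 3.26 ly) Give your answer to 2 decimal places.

M ≈ 6.59

d = 872 ly / 3.26 = 267.5 pc
5 log₁₀(d/10 pc) = 5 log₁₀(267.5) − 5 = 7.136
M = m − 5 log₁₀(d/10) = 13.73 − 7.136 = 6.594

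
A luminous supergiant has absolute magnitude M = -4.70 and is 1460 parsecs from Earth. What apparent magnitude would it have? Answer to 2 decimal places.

m = M + 5 log₁₀ d − 5 = -4.70 + 5·3.1644 − 5 = 6.122

m ≈ 6.12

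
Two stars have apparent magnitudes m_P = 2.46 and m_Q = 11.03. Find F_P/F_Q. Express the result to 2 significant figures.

F_P/F_Q ≈ 2700

Δm = 2.46 − (11.03) = -8.57
Flux ratio = 10^(−0.4 Δm) = 10^(−0.4 × -8.57) = 10^3.428 = 2679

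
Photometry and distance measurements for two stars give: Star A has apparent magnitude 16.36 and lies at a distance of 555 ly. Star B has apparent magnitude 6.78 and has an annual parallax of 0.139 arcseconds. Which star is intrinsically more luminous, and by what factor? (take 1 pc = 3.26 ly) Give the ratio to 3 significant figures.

Star A: d = 555 ly / 3.26 = 170.2 pc
Star A: M = m − 5 log₁₀ d + 5 = 16.36 − 5·2.2311 + 5 = 10.205
Star B: d = 1/p = 1/0.139″ = 7.194 pc
Star B: M = m − 5 log₁₀ d + 5 = 6.78 − 5·0.8570 + 5 = 7.495
ΔM = M_A − M_B = 10.205 − (7.495) = 2.710; smaller M is more luminous → Star B.
L ratio = 10^(0.4 |ΔM|) = 10^1.084 = 12.13

Star B is more luminous, by a factor of 12.1.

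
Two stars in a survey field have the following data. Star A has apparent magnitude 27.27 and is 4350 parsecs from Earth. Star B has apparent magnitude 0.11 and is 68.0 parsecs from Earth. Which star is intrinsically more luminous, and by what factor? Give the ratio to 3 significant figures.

Star A: M = m − 5 log₁₀ d + 5 = 27.27 − 5·3.6385 + 5 = 14.078
Star B: M = m − 5 log₁₀ d + 5 = 0.11 − 5·1.8325 + 5 = -4.053
ΔM = M_A − M_B = 14.078 − (-4.053) = 18.130; smaller M is more luminous → Star B.
L ratio = 10^(0.4 |ΔM|) = 10^7.252 = 1.787×10^7

Star B is more luminous, by a factor of 1.79×10^7.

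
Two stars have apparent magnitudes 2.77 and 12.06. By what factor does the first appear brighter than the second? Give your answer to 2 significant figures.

5200

Δm = 2.77 − (12.06) = -9.29
Flux ratio = 10^(−0.4 Δm) = 10^(−0.4 × -9.29) = 10^3.716 = 5200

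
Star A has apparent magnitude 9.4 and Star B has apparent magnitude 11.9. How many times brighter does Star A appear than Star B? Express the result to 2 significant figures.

10

Δm = 9.4 − (11.9) = -2.5
Flux ratio = 10^(−0.4 Δm) = 10^(−0.4 × -2.5) = 10^1.000 = 10.00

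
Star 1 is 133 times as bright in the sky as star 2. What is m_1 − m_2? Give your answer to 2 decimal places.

Pogson: Δm = −2.5 log₁₀(ratio) = −2.5 log₁₀(133) = −2.5 × 2.1239 = -5.310
Star 1 is brighter, so it has the smaller magnitude: the difference is negative.

m_1 − m_2 ≈ -5.31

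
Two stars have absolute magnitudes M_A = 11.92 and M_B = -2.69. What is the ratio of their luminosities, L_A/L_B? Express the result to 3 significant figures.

ΔM = M_A − M_B = 14.61
L_A/L_B = 10^(−0.4 ΔM) = 10^-5.844 = 1.432×10^-6

L_A/L_B ≈ 1.43×10^-6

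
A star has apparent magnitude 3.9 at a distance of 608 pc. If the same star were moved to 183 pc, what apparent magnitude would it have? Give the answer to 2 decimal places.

m ≈ 1.29

Flux ∝ 1/d², so Δm = 5 log₁₀(d₂/d₁) = 5 log₁₀(183/608) = -2.607
m₂ = m₁ + Δm = 3.9 + (-2.607) = 1.293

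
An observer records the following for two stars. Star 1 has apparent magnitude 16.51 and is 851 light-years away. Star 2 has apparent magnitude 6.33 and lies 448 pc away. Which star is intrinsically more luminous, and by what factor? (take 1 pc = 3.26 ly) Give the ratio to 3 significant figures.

Star 2 is more luminous, by a factor of 34800.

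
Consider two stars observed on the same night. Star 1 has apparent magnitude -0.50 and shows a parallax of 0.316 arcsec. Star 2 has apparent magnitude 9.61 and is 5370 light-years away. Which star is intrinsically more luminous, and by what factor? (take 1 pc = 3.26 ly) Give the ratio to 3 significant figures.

Star 2 is more luminous, by a factor of 24.5.

Star 1: d = 1/p = 1/0.316″ = 3.165 pc
Star 1: M = m − 5 log₁₀ d + 5 = -0.50 − 5·0.5003 + 5 = 1.998
Star 2: d = 5370 ly / 3.26 = 1647 pc
Star 2: M = m − 5 log₁₀ d + 5 = 9.61 − 5·3.2168 + 5 = -1.474
ΔM = M_1 − M_2 = 1.998 − (-1.474) = 3.472; smaller M is more luminous → Star 2.
L ratio = 10^(0.4 |ΔM|) = 10^1.389 = 24.48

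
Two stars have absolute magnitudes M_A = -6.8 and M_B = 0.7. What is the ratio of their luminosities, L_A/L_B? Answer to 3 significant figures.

ΔM = M_A − M_B = -7.5
L_A/L_B = 10^(−0.4 ΔM) = 10^3.000 = 1000

L_A/L_B ≈ 1000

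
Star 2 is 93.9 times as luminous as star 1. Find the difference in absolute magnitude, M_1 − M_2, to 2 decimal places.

M_1 − M_2 ≈ 4.93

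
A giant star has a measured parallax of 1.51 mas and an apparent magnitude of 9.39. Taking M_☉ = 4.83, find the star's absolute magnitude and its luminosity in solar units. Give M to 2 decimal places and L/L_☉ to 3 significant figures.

M ≈ 0.28; L/L_☉ ≈ 65.8

d = 1/p = 1000/1.51 mas = 662.3 pc
M = m − 5 log₁₀ d + 5 = 9.39 − 5·2.8210 + 5 = 0.285
M − M_☉ = 0.285 − 4.83 = -4.545
L/L_☉ = 10^(−0.4 × -4.545) = 65.77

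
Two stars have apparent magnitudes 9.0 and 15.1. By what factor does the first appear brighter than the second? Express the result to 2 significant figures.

280

Magnitude difference = -6.1
Flux ratio = 10^(−0.4 Δm) = 10^(−0.4 × -6.1) = 10^2.440 = 275.4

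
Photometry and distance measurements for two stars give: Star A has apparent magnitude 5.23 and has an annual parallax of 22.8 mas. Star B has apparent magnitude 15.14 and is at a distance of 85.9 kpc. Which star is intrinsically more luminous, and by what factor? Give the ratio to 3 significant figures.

Star B is more luminous, by a factor of 417.

Star A: p = 22.8 mas = 0.0228″ → d = 1/p = 43.86 pc
Star A: M = m − 5 log₁₀ d + 5 = 5.23 − 5·1.6421 + 5 = 2.020
Star B: d = 85.9 kpc = 85900 pc
Star B: M = m − 5 log₁₀ d + 5 = 15.14 − 5·4.9340 + 5 = -4.530
ΔM = M_A − M_B = 2.020 − (-4.530) = 6.550; smaller M is more luminous → Star B.
L ratio = 10^(0.4 |ΔM|) = 10^2.620 = 416.7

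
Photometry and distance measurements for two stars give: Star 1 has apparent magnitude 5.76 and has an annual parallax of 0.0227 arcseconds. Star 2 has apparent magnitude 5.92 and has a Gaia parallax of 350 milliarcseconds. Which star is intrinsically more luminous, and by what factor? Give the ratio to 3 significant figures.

Star 1: d = 1/p = 1/0.0227″ = 44.05 pc
Star 1: M = m − 5 log₁₀ d + 5 = 5.76 − 5·1.6440 + 5 = 2.540
Star 2: p = 350 mas = 0.350″ → d = 1/p = 2.857 pc
Star 2: M = m − 5 log₁₀ d + 5 = 5.92 − 5·0.4559 + 5 = 8.640
ΔM = M_1 − M_2 = 2.540 − (8.640) = -6.100; smaller M is more luminous → Star 1.
L ratio = 10^(0.4 |ΔM|) = 10^2.440 = 275.5

Star 1 is more luminous, by a factor of 275.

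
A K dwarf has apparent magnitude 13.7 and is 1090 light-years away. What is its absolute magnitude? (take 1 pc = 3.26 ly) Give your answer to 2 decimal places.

M ≈ 6.08

d = 1090 ly / 3.26 = 334.4 pc
5 log₁₀(d/10 pc) = 5 log₁₀(334.4) − 5 = 7.621
M = m − 5 log₁₀(d/10) = 13.7 − 7.621 = 6.079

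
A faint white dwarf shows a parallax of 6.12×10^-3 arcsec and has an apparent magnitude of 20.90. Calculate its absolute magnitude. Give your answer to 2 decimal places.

M ≈ 14.83

d = 1/p = 1/6.12×10^-3″ = 163.4 pc
5 log₁₀(d/10 pc) = 5 log₁₀(163.4) − 5 = 6.066
M = m − 5 log₁₀(d/10) = 20.90 − 6.066 = 14.834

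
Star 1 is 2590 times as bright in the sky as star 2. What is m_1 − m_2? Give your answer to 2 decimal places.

m_1 − m_2 ≈ -8.53

Pogson: Δm = −2.5 log₁₀(ratio) = −2.5 log₁₀(2590) = −2.5 × 3.4133 = -8.533
Star 1 is brighter, so it has the smaller magnitude: the difference is negative.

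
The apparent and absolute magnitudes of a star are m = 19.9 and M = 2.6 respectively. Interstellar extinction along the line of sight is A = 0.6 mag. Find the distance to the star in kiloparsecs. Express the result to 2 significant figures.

d ≈ 22 kpc

m − M = 5 log₁₀(d/10 pc) + A  ⇒  19.9 − (2.6) − 0.6 = 5 log₁₀(d/10)
16.700 = 5 log₁₀(d/10)
log₁₀ d = (m − M − A)/5 + 1 = 4.3400
d = 10^4.3400 = 21880 pc
= 21.88 kpc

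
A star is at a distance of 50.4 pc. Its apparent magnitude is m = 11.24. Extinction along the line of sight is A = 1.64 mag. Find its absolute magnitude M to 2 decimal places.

5 log₁₀(d/10 pc) = 5 log₁₀(50.40) − 5 = 3.512
M = m − 5 log₁₀(d/10) − A = 11.24 − 3.512 − 1.64 = 6.088

M ≈ 6.09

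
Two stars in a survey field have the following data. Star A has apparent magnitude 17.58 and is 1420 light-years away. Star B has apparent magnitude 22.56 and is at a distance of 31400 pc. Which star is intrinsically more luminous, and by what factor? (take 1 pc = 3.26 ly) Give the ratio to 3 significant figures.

Star B is more luminous, by a factor of 52.9.

Star A: d = 1420 ly / 3.26 = 435.6 pc
Star A: M = m − 5 log₁₀ d + 5 = 17.58 − 5·2.6391 + 5 = 9.385
Star B: M = m − 5 log₁₀ d + 5 = 22.56 − 5·4.4969 + 5 = 5.075
ΔM = M_A − M_B = 9.385 − (5.075) = 4.309; smaller M is more luminous → Star B.
L ratio = 10^(0.4 |ΔM|) = 10^1.724 = 52.93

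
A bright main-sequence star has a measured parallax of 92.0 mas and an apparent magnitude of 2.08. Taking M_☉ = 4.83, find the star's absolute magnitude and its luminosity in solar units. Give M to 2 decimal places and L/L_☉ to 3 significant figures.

M ≈ 1.90; L/L_☉ ≈ 14.9

d = 1/p = 1000/92.0 mas = 10.87 pc
M = m − 5 log₁₀ d + 5 = 2.08 − 5·1.0362 + 5 = 1.899
M − M_☉ = 1.899 − 4.83 = -2.931
L/L_☉ = 10^(−0.4 × -2.931) = 14.87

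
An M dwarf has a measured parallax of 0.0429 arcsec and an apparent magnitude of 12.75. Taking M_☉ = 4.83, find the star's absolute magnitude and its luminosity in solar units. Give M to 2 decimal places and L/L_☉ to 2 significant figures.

d = 1/p = 1/0.0429″ = 23.31 pc
M = m − 5 log₁₀ d + 5 = 12.75 − 5·1.3675 + 5 = 10.912
M − M_☉ = 10.912 − 4.83 = 6.082
L/L_☉ = 10^(−0.4 × 6.082) = 3.691×10^-3

M ≈ 10.91; L/L_☉ ≈ 3.7×10^-3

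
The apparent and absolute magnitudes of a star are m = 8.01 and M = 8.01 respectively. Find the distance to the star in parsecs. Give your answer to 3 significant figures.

d ≈ 10.0 pc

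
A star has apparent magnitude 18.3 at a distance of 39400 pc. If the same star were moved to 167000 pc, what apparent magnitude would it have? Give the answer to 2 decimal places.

m ≈ 21.44

Flux ∝ 1/d², so Δm = 5 log₁₀(d₂/d₁) = 5 log₁₀(167000/39400) = 3.136
m₂ = m₁ + Δm = 18.3 + (3.136) = 21.436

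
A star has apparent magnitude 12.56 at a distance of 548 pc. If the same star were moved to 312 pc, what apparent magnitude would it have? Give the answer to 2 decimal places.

m ≈ 11.34

Flux ∝ 1/d², so Δm = 5 log₁₀(d₂/d₁) = 5 log₁₀(312/548) = -1.223
m₂ = m₁ + Δm = 12.56 + (-1.223) = 11.337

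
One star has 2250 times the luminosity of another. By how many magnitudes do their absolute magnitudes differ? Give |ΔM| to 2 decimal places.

|ΔM| ≈ 8.38

Pogson: ΔM = −2.5 log₁₀(ratio) = −2.5 log₁₀(2250) = −2.5 × 3.3522 = -8.380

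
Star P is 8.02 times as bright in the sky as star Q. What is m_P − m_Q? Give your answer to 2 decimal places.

Pogson: Δm = −2.5 log₁₀(ratio) = −2.5 log₁₀(8.02) = −2.5 × 0.9042 = -2.260
Star P is brighter, so it has the smaller magnitude: the difference is negative.

m_P − m_Q ≈ -2.26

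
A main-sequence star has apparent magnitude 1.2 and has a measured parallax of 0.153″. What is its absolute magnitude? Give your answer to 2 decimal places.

d = 1/p = 1/0.153″ = 6.536 pc
5 log₁₀(d/10 pc) = 5 log₁₀(6.536) − 5 = -0.923
M = m − 5 log₁₀(d/10) = 1.2 + 0.923 = 2.123

M ≈ 2.12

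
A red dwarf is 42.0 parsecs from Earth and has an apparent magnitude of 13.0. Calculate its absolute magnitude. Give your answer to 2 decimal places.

M ≈ 9.88

5 log₁₀(d/10 pc) = 5 log₁₀(42.00) − 5 = 3.116
M = m − 5 log₁₀(d/10) = 13.0 − 3.116 = 9.884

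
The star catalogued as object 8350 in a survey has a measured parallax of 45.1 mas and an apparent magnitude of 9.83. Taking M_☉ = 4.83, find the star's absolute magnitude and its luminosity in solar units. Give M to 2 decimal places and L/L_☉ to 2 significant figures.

M ≈ 8.10; L/L_☉ ≈ 0.049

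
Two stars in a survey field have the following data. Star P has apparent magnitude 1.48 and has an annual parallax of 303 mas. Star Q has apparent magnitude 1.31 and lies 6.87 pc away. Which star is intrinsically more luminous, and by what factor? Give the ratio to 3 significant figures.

Star P: p = 303 mas = 0.303″ → d = 1/p = 3.300 pc
Star P: M = m − 5 log₁₀ d + 5 = 1.48 − 5·0.5186 + 5 = 3.887
Star Q: M = m − 5 log₁₀ d + 5 = 1.31 − 5·0.8370 + 5 = 2.125
ΔM = M_P − M_Q = 3.887 − (2.125) = 1.762; smaller M is more luminous → Star Q.
L ratio = 10^(0.4 |ΔM|) = 10^0.705 = 5.068

Star Q is more luminous, by a factor of 5.07.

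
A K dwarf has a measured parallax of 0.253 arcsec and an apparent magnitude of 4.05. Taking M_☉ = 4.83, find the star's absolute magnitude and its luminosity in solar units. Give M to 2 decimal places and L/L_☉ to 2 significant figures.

d = 1/p = 1/0.253″ = 3.953 pc
M = m − 5 log₁₀ d + 5 = 4.05 − 5·0.5969 + 5 = 6.066
M − M_☉ = 6.066 − 4.83 = 1.236
L/L_☉ = 10^(−0.4 × 1.236) = 0.3204

M ≈ 6.07; L/L_☉ ≈ 0.32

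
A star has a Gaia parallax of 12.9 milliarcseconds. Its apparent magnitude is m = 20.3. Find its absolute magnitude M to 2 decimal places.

M ≈ 15.85

p = 12.9 mas = 0.0129″ → d = 1/p = 77.52 pc
5 log₁₀(d/10 pc) = 5 log₁₀(77.52) − 5 = 4.447
M = m − 5 log₁₀(d/10) = 20.3 − 4.447 = 15.853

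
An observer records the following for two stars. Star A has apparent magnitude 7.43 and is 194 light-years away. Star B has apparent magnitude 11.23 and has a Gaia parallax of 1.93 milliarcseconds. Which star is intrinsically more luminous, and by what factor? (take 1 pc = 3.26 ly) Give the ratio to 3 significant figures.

Star B is more luminous, by a factor of 2.29.

Star A: d = 194 ly / 3.26 = 59.51 pc
Star A: M = m − 5 log₁₀ d + 5 = 7.43 − 5·1.7746 + 5 = 3.557
Star B: p = 1.93 mas = 1.93×10^-3″ → d = 1/p = 518.1 pc
Star B: M = m − 5 log₁₀ d + 5 = 11.23 − 5·2.7144 + 5 = 2.658
ΔM = M_A − M_B = 3.557 − (2.658) = 0.899; smaller M is more luminous → Star B.
L ratio = 10^(0.4 |ΔM|) = 10^0.360 = 2.289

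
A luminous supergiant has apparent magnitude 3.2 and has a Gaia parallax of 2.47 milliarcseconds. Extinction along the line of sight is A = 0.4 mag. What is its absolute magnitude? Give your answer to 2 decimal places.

p = 2.47 mas = 2.47×10^-3″ → d = 1/p = 404.9 pc
5 log₁₀(d/10 pc) = 5 log₁₀(404.9) − 5 = 8.037
M = m − 5 log₁₀(d/10) − A = 3.2 − 8.037 − 0.4 = -5.237

M ≈ -5.24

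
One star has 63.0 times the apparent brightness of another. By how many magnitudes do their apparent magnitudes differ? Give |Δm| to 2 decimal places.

|Δm| ≈ 4.50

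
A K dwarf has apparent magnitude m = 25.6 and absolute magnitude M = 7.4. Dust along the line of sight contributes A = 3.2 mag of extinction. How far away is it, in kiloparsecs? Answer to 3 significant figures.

m − M = 5 log₁₀(d/10 pc) + A  ⇒  25.6 − (7.4) − 3.2 = 5 log₁₀(d/10)
15.000 = 5 log₁₀(d/10)
log₁₀ d = (m − M − A)/5 + 1 = 4.0000
d = 10^4.0000 = 10000 pc
= 10.00 kpc

d ≈ 10.0 kpc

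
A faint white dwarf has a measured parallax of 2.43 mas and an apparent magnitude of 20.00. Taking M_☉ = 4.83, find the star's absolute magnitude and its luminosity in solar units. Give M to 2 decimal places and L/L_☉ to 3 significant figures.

M ≈ 11.93; L/L_☉ ≈ 1.45×10^-3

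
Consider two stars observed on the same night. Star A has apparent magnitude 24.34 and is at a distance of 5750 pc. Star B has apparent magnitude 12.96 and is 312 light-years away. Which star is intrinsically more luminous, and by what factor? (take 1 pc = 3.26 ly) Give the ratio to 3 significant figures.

Star B is more luminous, by a factor of 9.88.

Star A: M = m − 5 log₁₀ d + 5 = 24.34 − 5·3.7597 + 5 = 10.542
Star B: d = 312 ly / 3.26 = 95.71 pc
Star B: M = m − 5 log₁₀ d + 5 = 12.96 − 5·1.9809 + 5 = 8.055
ΔM = M_A − M_B = 10.542 − (8.055) = 2.486; smaller M is more luminous → Star B.
L ratio = 10^(0.4 |ΔM|) = 10^0.995 = 9.875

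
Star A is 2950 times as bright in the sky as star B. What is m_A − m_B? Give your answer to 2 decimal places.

Pogson: Δm = −2.5 log₁₀(ratio) = −2.5 log₁₀(2950) = −2.5 × 3.4698 = -8.675
Star A is brighter, so it has the smaller magnitude: the difference is negative.

m_A − m_B ≈ -8.67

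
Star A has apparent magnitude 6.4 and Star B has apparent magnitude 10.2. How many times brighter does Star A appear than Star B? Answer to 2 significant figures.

33

Δm = 6.4 − (10.2) = -3.8
Flux ratio = 10^(−0.4 Δm) = 10^(−0.4 × -3.8) = 10^1.520 = 33.11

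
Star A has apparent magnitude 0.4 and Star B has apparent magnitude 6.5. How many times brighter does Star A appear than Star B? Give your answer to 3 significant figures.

275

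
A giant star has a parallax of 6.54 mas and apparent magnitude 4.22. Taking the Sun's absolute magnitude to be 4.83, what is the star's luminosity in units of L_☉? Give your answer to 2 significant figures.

L/L_☉ ≈ 410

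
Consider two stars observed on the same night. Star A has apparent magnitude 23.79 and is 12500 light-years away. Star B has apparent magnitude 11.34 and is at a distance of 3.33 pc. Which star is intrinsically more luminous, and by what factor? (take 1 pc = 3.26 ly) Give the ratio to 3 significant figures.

Star A is more luminous, by a factor of 13.9.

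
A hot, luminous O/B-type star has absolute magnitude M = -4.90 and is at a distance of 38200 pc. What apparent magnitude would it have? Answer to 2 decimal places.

m = M + 5 log₁₀ d − 5 = -4.90 + 5·4.5821 − 5 = 13.010

m ≈ 13.01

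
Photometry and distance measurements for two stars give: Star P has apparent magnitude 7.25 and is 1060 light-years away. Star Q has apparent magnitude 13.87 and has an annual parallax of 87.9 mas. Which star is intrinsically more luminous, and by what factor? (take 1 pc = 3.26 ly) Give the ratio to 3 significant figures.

Star P is more luminous, by a factor of 363000.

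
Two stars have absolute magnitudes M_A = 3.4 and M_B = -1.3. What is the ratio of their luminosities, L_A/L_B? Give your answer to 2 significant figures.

ΔM = M_A − M_B = 4.7
L_A/L_B = 10^(−0.4 ΔM) = 10^-1.880 = 0.01318

L_A/L_B ≈ 0.013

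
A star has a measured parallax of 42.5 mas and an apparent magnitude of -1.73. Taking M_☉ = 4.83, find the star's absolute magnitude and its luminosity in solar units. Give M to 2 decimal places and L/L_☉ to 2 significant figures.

M ≈ -3.59; L/L_☉ ≈ 2300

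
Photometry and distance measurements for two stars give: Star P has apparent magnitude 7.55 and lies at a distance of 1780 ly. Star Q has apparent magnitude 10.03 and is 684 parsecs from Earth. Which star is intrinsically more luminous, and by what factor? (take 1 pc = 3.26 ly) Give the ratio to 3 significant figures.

Star P is more luminous, by a factor of 6.26.

Star P: d = 1780 ly / 3.26 = 546.0 pc
Star P: M = m − 5 log₁₀ d + 5 = 7.55 − 5·2.7372 + 5 = -1.136
Star Q: M = m − 5 log₁₀ d + 5 = 10.03 − 5·2.8351 + 5 = 0.855
ΔM = M_P − M_Q = -1.136 − (0.855) = -1.991; smaller M is more luminous → Star P.
L ratio = 10^(0.4 |ΔM|) = 10^0.796 = 6.256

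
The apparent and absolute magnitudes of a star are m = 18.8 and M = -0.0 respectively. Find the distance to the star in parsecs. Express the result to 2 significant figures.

μ = m − M = 18.800
m − M = 5 log₁₀ d − 5
log₁₀ d = (m − M)/5 + 1 = 4.7600
d = 10^4.7600 = 57540 pc

d ≈ 58000 pc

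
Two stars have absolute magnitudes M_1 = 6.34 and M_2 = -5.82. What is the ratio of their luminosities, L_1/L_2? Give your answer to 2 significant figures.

ΔM = M_1 − M_2 = 12.16
L_1/L_2 = 10^(−0.4 ΔM) = 10^-4.864 = 1.368×10^-5

L_1/L_2 ≈ 1.4×10^-5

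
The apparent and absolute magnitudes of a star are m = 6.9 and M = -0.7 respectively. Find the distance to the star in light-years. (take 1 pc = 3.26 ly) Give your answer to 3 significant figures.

d ≈ 1080 ly

Distance modulus: m − M = 6.9 − (-0.7) = 7.600
m − M = 5 log₁₀ d − 5
log₁₀ d = (m − M)/5 + 1 = 2.5200
d = 10^2.5200 = 331.1 pc
= 1079 ly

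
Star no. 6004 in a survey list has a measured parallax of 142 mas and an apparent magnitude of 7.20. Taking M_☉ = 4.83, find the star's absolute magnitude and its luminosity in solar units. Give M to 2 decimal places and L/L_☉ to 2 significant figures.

M ≈ 7.96; L/L_☉ ≈ 0.056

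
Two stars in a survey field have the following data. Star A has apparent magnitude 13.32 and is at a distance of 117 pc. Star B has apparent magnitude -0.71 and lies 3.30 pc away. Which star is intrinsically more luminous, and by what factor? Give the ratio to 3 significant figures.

Star A: M = m − 5 log₁₀ d + 5 = 13.32 − 5·2.0682 + 5 = 7.979
Star B: M = m − 5 log₁₀ d + 5 = -0.71 − 5·0.5185 + 5 = 1.697
ΔM = M_A − M_B = 7.979 − (1.697) = 6.282; smaller M is more luminous → Star B.
L ratio = 10^(0.4 |ΔM|) = 10^2.513 = 325.6

Star B is more luminous, by a factor of 326.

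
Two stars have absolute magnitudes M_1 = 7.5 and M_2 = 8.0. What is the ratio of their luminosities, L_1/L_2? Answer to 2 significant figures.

ΔM = M_1 − M_2 = -0.5
L_1/L_2 = 10^(−0.4 ΔM) = 10^0.200 = 1.585

L_1/L_2 ≈ 1.6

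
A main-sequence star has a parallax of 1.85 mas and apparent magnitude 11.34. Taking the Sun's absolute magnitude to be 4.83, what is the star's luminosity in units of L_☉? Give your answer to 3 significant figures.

d = 1/p = 1000/1.85 mas = 540.5 pc
M = m − 5 log₁₀ d + 5 = 11.34 − 5·2.7328 + 5 = 2.676
M − M_☉ = 2.676 − 4.83 = -2.154
L/L_☉ = 10^(−0.4 × -2.154) = 7.272

L/L_☉ ≈ 7.27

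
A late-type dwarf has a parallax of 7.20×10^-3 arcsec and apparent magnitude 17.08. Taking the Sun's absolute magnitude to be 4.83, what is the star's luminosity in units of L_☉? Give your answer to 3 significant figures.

d = 1/p = 1/7.20×10^-3″ = 138.9 pc
M = m − 5 log₁₀ d + 5 = 17.08 − 5·2.1427 + 5 = 11.367
M − M_☉ = 11.367 − 4.83 = 6.537
L/L_☉ = 10^(−0.4 × 6.537) = 2.428×10^-3

L/L_☉ ≈ 2.43×10^-3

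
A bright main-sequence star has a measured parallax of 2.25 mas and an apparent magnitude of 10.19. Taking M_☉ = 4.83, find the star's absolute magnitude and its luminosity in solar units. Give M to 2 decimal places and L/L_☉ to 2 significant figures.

d = 1/p = 1000/2.25 mas = 444.4 pc
M = m − 5 log₁₀ d + 5 = 10.19 − 5·2.6478 + 5 = 1.951
M − M_☉ = 1.951 − 4.83 = -2.879
L/L_☉ = 10^(−0.4 × -2.879) = 14.18

M ≈ 1.95; L/L_☉ ≈ 14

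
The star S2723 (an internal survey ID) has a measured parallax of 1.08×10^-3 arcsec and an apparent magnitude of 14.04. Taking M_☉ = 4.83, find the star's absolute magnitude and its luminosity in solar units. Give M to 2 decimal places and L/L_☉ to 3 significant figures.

M ≈ 4.21; L/L_☉ ≈ 1.77

d = 1/p = 1/1.08×10^-3″ = 925.9 pc
M = m − 5 log₁₀ d + 5 = 14.04 − 5·2.9666 + 5 = 4.207
M − M_☉ = 4.207 − 4.83 = -0.623
L/L_☉ = 10^(−0.4 × -0.623) = 1.775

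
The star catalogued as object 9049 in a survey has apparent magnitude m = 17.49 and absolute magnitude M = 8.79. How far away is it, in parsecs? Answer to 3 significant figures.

d ≈ 550 pc

μ = m − M = 8.700
m − M = 5 log₁₀ d − 5
log₁₀ d = (m − M)/5 + 1 = 2.7400
d = 10^2.7400 = 549.5 pc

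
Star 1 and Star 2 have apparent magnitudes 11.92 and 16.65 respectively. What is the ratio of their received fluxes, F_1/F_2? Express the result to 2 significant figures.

F_1/F_2 ≈ 78

Δm = 11.92 − (16.65) = -4.73
Flux ratio = 10^(−0.4 Δm) = 10^(−0.4 × -4.73) = 10^1.892 = 77.98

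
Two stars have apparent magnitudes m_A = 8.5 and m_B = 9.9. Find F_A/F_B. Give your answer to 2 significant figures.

Magnitude difference = -1.4
Flux ratio = 10^(−0.4 Δm) = 10^(−0.4 × -1.4) = 10^0.560 = 3.631

F_A/F_B ≈ 3.6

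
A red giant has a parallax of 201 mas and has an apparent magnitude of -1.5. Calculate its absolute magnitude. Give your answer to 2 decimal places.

M ≈ 0.02

p = 201 mas = 0.201″ → d = 1/p = 4.975 pc
5 log₁₀(d/10 pc) = 5 log₁₀(4.975) − 5 = -1.516
M = m − 5 log₁₀(d/10) = -1.5 + 1.516 = 0.016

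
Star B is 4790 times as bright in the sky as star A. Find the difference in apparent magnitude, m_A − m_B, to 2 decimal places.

m_A − m_B ≈ 9.20

Pogson: Δm = −2.5 log₁₀(ratio) = −2.5 log₁₀(4790) = −2.5 × 3.6803 = -9.201
Star B is brighter so has the smaller magnitude: m_A − m_B is positive.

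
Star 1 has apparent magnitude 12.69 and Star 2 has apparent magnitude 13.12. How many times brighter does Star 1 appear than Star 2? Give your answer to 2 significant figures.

Δm = 12.69 − (13.12) = -0.43
Flux ratio = 10^(−0.4 Δm) = 10^(−0.4 × -0.43) = 10^0.172 = 1.486

1.5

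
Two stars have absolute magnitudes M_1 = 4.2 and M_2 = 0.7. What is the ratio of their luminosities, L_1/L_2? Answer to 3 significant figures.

ΔM = M_1 − M_2 = 3.5
L_1/L_2 = 10^(−0.4 ΔM) = 10^-1.400 = 0.03981

L_1/L_2 ≈ 0.0398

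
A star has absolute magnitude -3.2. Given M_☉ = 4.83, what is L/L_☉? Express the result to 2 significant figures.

L/L_☉ ≈ 1600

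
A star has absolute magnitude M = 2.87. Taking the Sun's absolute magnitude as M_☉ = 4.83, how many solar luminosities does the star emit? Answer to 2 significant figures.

L/L_☉ ≈ 6.1

M − M_☉ = 2.87 − 4.83 = -1.960
L/L_☉ = 10^(−0.4 (M − M_☉)) = 10^0.784 = 6.081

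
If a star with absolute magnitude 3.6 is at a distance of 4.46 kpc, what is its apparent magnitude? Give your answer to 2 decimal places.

m ≈ 16.85

d = 4.46 kpc = 4460 pc
m = M + 5 log₁₀ d − 5 = 3.6 + 5·3.6493 − 5 = 16.847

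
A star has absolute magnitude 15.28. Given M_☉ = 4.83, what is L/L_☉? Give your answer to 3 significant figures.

L/L_☉ ≈ 6.61×10^-5

M − M_☉ = 15.28 − 4.83 = 10.450
L/L_☉ = 10^(−0.4 (M − M_☉)) = 10^-4.180 = 6.607×10^-5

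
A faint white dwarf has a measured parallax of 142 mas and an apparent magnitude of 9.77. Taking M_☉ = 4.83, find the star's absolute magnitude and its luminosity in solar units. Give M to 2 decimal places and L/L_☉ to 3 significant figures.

M ≈ 10.53; L/L_☉ ≈ 5.24×10^-3

d = 1/p = 1000/142 mas = 7.042 pc
M = m − 5 log₁₀ d + 5 = 9.77 − 5·0.8477 + 5 = 10.531
M − M_☉ = 10.531 − 4.83 = 5.701
L/L_☉ = 10^(−0.4 × 5.701) = 5.241×10^-3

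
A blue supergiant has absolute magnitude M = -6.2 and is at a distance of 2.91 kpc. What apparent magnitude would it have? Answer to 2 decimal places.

m ≈ 6.12

d = 2.91 kpc = 2910 pc
m = M + 5 log₁₀ d − 5 = -6.2 + 5·3.4639 − 5 = 6.119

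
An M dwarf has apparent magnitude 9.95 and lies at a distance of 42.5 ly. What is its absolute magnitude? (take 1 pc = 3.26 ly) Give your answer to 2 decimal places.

d = 42.5 ly / 3.26 = 13.04 pc
5 log₁₀(d/10 pc) = 5 log₁₀(13.04) − 5 = 0.576
M = m − 5 log₁₀(d/10) = 9.95 − 0.576 = 9.374

M ≈ 9.37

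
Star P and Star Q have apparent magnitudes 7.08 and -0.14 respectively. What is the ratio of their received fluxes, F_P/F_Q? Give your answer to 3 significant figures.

F_P/F_Q ≈ 1.29×10^-3

Δm = 7.08 − (-0.14) = 7.22
Flux ratio = 10^(−0.4 Δm) = 10^(−0.4 × 7.22) = 10^-2.888 = 1.294×10^-3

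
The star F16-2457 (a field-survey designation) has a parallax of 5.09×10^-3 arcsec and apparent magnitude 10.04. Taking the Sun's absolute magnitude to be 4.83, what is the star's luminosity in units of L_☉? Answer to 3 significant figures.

L/L_☉ ≈ 3.18

d = 1/p = 1/5.09×10^-3″ = 196.5 pc
M = m − 5 log₁₀ d + 5 = 10.04 − 5·2.2933 + 5 = 3.574
M − M_☉ = 3.574 − 4.83 = -1.256
L/L_☉ = 10^(−0.4 × -1.256) = 3.181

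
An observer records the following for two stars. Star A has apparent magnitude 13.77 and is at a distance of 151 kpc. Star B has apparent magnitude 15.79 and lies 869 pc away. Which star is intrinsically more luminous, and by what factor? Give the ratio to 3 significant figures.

Star A is more luminous, by a factor of 194000.

Star A: d = 151 kpc = 151000 pc
Star A: M = m − 5 log₁₀ d + 5 = 13.77 − 5·5.1790 + 5 = -7.125
Star B: M = m − 5 log₁₀ d + 5 = 15.79 − 5·2.9390 + 5 = 6.095
ΔM = M_A − M_B = -7.125 − (6.095) = -13.220; smaller M is more luminous → Star A.
L ratio = 10^(0.4 |ΔM|) = 10^5.288 = 194100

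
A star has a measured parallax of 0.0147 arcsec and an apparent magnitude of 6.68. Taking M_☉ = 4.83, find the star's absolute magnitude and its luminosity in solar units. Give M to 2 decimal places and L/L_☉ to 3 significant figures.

d = 1/p = 1/0.0147″ = 68.03 pc
M = m − 5 log₁₀ d + 5 = 6.68 − 5·1.8327 + 5 = 2.517
M − M_☉ = 2.517 − 4.83 = -2.313
L/L_☉ = 10^(−0.4 × -2.313) = 8.421

M ≈ 2.52; L/L_☉ ≈ 8.42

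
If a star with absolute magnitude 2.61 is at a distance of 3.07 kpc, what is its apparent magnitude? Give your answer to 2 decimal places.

d = 3.07 kpc = 3070 pc
m = M + 5 log₁₀ d − 5 = 2.61 + 5·3.4871 − 5 = 15.046

m ≈ 15.05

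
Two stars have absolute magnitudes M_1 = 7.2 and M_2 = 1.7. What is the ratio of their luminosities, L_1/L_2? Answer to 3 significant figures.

ΔM = M_1 − M_2 = 5.5
L_1/L_2 = 10^(−0.4 ΔM) = 10^-2.200 = 6.310×10^-3

L_1/L_2 ≈ 6.31×10^-3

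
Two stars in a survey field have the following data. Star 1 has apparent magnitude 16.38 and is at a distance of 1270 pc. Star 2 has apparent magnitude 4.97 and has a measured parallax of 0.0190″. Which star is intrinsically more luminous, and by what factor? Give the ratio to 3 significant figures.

Star 2 is more luminous, by a factor of 62.9.

Star 1: M = m − 5 log₁₀ d + 5 = 16.38 − 5·3.1038 + 5 = 5.861
Star 2: d = 1/p = 1/0.0190″ = 52.63 pc
Star 2: M = m − 5 log₁₀ d + 5 = 4.97 − 5·1.7212 + 5 = 1.364
ΔM = M_1 − M_2 = 5.861 − (1.364) = 4.497; smaller M is more luminous → Star 2.
L ratio = 10^(0.4 |ΔM|) = 10^1.799 = 62.93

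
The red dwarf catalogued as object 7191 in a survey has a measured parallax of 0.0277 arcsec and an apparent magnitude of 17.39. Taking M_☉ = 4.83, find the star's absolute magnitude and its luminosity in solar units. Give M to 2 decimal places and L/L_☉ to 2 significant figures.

M ≈ 14.60; L/L_☉ ≈ 1.2×10^-4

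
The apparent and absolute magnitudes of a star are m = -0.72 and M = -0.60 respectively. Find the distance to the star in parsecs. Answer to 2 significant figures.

d ≈ 9.5 pc

Distance modulus: m − M = -0.72 − (-0.60) = -0.120
m − M = 5 log₁₀ d − 5
log₁₀ d = (m − M)/5 + 1 = 0.9760
d = 10^0.9760 = 9.462 pc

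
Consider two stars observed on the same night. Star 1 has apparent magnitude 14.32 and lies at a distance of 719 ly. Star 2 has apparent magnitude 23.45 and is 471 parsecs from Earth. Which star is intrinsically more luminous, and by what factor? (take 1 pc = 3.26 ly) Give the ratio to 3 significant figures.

Star 1: d = 719 ly / 3.26 = 220.6 pc
Star 1: M = m − 5 log₁₀ d + 5 = 14.32 − 5·2.3435 + 5 = 7.602
Star 2: M = m − 5 log₁₀ d + 5 = 23.45 − 5·2.6730 + 5 = 15.085
ΔM = M_1 − M_2 = 7.602 − (15.085) = -7.482; smaller M is more luminous → Star 1.
L ratio = 10^(0.4 |ΔM|) = 10^2.993 = 984.0

Star 1 is more luminous, by a factor of 984.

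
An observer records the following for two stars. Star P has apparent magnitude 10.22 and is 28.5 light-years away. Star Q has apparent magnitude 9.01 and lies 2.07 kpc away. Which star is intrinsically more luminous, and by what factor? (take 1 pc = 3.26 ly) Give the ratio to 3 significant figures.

Star P: d = 28.5 ly / 3.26 = 8.742 pc
Star P: M = m − 5 log₁₀ d + 5 = 10.22 − 5·0.9416 + 5 = 10.512
Star Q: d = 2.07 kpc = 2070 pc
Star Q: M = m − 5 log₁₀ d + 5 = 9.01 − 5·3.3160 + 5 = -2.570
ΔM = M_P − M_Q = 10.512 − (-2.570) = 13.082; smaller M is more luminous → Star Q.
L ratio = 10^(0.4 |ΔM|) = 10^5.233 = 170900

Star Q is more luminous, by a factor of 171000.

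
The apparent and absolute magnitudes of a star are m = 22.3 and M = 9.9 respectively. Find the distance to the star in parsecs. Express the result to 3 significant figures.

d ≈ 3020 pc

Distance modulus: m − M = 22.3 − (9.9) = 12.400
m − M = 5 log₁₀ d − 5
log₁₀ d = (m − M)/5 + 1 = 3.4800
d = 10^3.4800 = 3020 pc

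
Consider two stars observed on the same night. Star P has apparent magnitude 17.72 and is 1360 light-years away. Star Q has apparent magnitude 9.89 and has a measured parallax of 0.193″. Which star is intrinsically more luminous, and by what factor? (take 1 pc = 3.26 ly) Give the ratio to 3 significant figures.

Star P is more luminous, by a factor of 4.78.

Star P: d = 1360 ly / 3.26 = 417.2 pc
Star P: M = m − 5 log₁₀ d + 5 = 17.72 − 5·2.6203 + 5 = 9.618
Star Q: d = 1/p = 1/0.193″ = 5.181 pc
Star Q: M = m − 5 log₁₀ d + 5 = 9.89 − 5·0.7144 + 5 = 11.318
ΔM = M_P − M_Q = 9.618 − (11.318) = -1.699; smaller M is more luminous → Star P.
L ratio = 10^(0.4 |ΔM|) = 10^0.680 = 4.784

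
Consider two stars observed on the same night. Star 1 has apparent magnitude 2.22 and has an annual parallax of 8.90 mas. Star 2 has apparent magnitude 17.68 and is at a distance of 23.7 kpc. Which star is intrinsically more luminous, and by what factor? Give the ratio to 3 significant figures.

Star 1: p = 8.90 mas = 8.90×10^-3″ → d = 1/p = 112.4 pc
Star 1: M = m − 5 log₁₀ d + 5 = 2.22 − 5·2.0506 + 5 = -3.033
Star 2: d = 23.7 kpc = 23700 pc
Star 2: M = m − 5 log₁₀ d + 5 = 17.68 − 5·4.3747 + 5 = 0.806
ΔM = M_1 − M_2 = -3.033 − (0.806) = -3.839; smaller M is more luminous → Star 1.
L ratio = 10^(0.4 |ΔM|) = 10^1.536 = 34.33

Star 1 is more luminous, by a factor of 34.3.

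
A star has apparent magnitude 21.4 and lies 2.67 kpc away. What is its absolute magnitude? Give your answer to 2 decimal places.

M ≈ 9.27

d = 2.67 kpc = 2670 pc
5 log₁₀(d/10 pc) = 5 log₁₀(2670) − 5 = 12.133
M = m − 5 log₁₀(d/10) = 21.4 − 12.133 = 9.267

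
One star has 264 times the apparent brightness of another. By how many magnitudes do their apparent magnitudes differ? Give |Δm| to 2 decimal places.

|Δm| ≈ 6.05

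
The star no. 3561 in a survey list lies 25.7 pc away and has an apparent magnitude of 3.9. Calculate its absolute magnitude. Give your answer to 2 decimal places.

M ≈ 1.85

5 log₁₀(d/10 pc) = 5 log₁₀(25.70) − 5 = 2.050
M = m − 5 log₁₀(d/10) = 3.9 − 2.050 = 1.850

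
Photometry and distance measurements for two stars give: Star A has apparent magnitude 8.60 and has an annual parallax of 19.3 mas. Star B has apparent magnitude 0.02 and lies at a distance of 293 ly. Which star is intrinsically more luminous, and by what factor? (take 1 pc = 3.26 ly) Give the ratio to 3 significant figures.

Star A: p = 19.3 mas = 0.0193″ → d = 1/p = 51.81 pc
Star A: M = m − 5 log₁₀ d + 5 = 8.60 − 5·1.7144 + 5 = 5.028
Star B: d = 293 ly / 3.26 = 89.88 pc
Star B: M = m − 5 log₁₀ d + 5 = 0.02 − 5·1.9537 + 5 = -4.748
ΔM = M_A − M_B = 5.028 − (-4.748) = 9.776; smaller M is more luminous → Star B.
L ratio = 10^(0.4 |ΔM|) = 10^3.910 = 8136

Star B is more luminous, by a factor of 8140.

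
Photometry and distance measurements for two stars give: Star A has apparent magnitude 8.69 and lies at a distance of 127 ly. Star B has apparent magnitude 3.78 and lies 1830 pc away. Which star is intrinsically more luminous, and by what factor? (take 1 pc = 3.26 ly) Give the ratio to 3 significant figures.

Star B is more luminous, by a factor of 203000.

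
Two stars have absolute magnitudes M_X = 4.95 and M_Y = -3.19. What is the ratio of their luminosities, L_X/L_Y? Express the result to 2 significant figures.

ΔM = M_X − M_Y = 8.14
L_X/L_Y = 10^(−0.4 ΔM) = 10^-3.256 = 5.546×10^-4

L_X/L_Y ≈ 5.5×10^-4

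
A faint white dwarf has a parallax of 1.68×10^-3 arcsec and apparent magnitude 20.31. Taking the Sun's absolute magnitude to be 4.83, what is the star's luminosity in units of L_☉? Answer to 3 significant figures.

d = 1/p = 1/1.68×10^-3″ = 595.2 pc
M = m − 5 log₁₀ d + 5 = 20.31 − 5·2.7747 + 5 = 11.437
M − M_☉ = 11.437 − 4.83 = 6.607
L/L_☉ = 10^(−0.4 × 6.607) = 2.277×10^-3

L/L_☉ ≈ 2.28×10^-3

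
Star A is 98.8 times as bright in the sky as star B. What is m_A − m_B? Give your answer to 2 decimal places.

m_A − m_B ≈ -4.99

Pogson: Δm = −2.5 log₁₀(ratio) = −2.5 log₁₀(98.8) = −2.5 × 1.9948 = -4.987
Star A is brighter, so it has the smaller magnitude: the difference is negative.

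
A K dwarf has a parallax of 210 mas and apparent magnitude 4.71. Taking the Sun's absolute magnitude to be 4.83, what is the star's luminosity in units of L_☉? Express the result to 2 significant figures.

L/L_☉ ≈ 0.25

d = 1/p = 1000/210 mas = 4.762 pc
M = m − 5 log₁₀ d + 5 = 4.71 − 5·0.6778 + 5 = 6.321
M − M_☉ = 6.321 − 4.83 = 1.491
L/L_☉ = 10^(−0.4 × 1.491) = 0.2533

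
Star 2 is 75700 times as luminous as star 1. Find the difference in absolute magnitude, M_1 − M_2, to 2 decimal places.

M_1 − M_2 ≈ 12.20

Pogson: ΔM = −2.5 log₁₀(ratio) = −2.5 log₁₀(75700) = −2.5 × 4.8791 = -12.198
Star 2 is brighter so has the smaller magnitude: M_1 − M_2 is positive.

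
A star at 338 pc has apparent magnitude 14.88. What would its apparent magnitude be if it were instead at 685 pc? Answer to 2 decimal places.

m ≈ 16.41

Flux ∝ 1/d², so Δm = 5 log₁₀(d₂/d₁) = 5 log₁₀(685/338) = 1.534
m₂ = m₁ + Δm = 14.88 + (1.534) = 16.414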